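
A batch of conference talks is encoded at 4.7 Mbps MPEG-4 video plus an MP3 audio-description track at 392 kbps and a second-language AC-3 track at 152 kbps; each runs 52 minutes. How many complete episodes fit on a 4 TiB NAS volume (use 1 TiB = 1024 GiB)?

2150

52 min = 3120 s
Audio total: 392 + 152 = 544 kbps = 0.544 Mbps.
Total bitrate: 5.244 Mbps.
Per item: 5.244 Mbps × 3120 s = 16,361 Mb = 2,045 MB.
Capacity: 4 TiB = 35,184,372 Mb; 2150.47 items → 2150 complete.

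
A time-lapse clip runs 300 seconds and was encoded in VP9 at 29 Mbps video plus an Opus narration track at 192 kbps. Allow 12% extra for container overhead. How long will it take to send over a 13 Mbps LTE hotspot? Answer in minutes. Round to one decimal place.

12.6 minutes

Audio: 192 kbps = 0.192 Mbps.
Total bitrate: 29.192 Mbps.
File: 29.192 Mbps × 300 s = 8757.6 Mb.
With 12% container overhead: ×1.12. → 9808.5 Mb.
At 13 Mbps: 9808.5 / 13 = 754.5 s ≈ 12.6 minutes.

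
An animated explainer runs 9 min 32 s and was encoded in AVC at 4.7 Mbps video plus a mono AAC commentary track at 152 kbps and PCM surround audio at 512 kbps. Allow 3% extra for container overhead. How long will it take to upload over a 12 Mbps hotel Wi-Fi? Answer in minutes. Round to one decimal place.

9 min 32 s = 572 s
Audio total: 152 + 512 = 664 kbps = 0.664 Mbps.
Total bitrate: 5.364 Mbps.
File: 5.364 Mbps × 572 s = 3068.2 Mb.
With 3% container overhead: ×1.03. → 3160.3 Mb.
At 12 Mbps: 3160.3 / 12 = 263.4 s ≈ 4.39 minutes.

4.4 minutes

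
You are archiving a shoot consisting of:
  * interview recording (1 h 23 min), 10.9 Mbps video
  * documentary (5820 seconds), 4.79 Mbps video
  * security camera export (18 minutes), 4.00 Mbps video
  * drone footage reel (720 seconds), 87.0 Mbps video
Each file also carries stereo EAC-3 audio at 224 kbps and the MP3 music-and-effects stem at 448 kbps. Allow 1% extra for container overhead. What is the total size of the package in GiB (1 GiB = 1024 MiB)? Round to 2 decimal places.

18.53 GiB

Audio total: 224 + 448 = 672 kbps = 0.672 Mbps.
interview recording: 11.572 Mbps × 4980 s × 1.01 = 58204.8 Mb
documentary: 5.462 Mbps × 5820 s × 1.01 = 32106.7 Mb
security camera export: 4.672 Mbps × 1080 s × 1.01 = 5096.2 Mb
drone footage reel: 87.672 Mbps × 720 s × 1.01 = 63755.1 Mb
Total: 159162.9 Mb = 19895.4 MB.
= 18.53 GiB.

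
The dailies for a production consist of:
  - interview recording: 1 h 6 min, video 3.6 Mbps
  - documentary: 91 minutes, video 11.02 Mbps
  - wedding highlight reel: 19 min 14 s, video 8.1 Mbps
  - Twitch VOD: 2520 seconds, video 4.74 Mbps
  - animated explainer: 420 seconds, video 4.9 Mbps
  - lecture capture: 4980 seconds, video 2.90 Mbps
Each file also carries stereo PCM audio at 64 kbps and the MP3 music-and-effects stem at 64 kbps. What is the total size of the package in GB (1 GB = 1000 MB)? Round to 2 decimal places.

Audio total: 64 + 64 = 128 kbps = 0.128 Mbps.
interview recording: 3.728 Mbps × 3960 s = 14762.9 Mb
documentary: 11.148 Mbps × 5460 s = 60868.1 Mb
wedding highlight reel: 8.228 Mbps × 1154 s = 9495.1 Mb
Twitch VOD: 4.868 Mbps × 2520 s = 12267.4 Mb
animated explainer: 5.028 Mbps × 420 s = 2111.8 Mb
lecture capture: 3.028 Mbps × 4980 s = 15079.4 Mb
Total: 114584.6 Mb = 14323.1 MB.
= 14.32 GB.

14.32 GB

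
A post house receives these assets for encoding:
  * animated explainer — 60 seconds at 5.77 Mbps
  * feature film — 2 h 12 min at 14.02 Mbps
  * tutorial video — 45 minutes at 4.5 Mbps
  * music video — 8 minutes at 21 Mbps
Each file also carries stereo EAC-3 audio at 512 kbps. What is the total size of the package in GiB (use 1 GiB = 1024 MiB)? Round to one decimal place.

Audio: 512 kbps = 0.512 Mbps.
animated explainer: 6.282 Mbps × 60 s = 376.9 Mb
feature film: 14.532 Mbps × 7920 s = 115093.4 Mb
tutorial video: 5.012 Mbps × 2700 s = 13532.4 Mb
music video: 21.512 Mbps × 480 s = 10325.8 Mb
Total: 139328.5 Mb = 17416.1 MB.
= 16.22 GiB.

16.2 GiB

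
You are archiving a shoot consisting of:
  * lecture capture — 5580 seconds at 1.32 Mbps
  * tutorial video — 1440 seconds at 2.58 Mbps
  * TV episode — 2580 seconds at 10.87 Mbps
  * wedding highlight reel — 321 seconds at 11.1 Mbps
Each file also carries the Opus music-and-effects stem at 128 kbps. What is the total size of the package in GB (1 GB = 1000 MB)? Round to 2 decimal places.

Audio: 128 kbps = 0.128 Mbps.
lecture capture: 1.448 Mbps × 5580 s = 8079.8 Mb
tutorial video: 2.708 Mbps × 1440 s = 3899.5 Mb
TV episode: 10.998 Mbps × 2580 s = 28374.8 Mb
wedding highlight reel: 11.228 Mbps × 321 s = 3604.2 Mb
Total: 43958.4 Mb = 5494.8 MB.
= 5.495 GB.

5.49 GB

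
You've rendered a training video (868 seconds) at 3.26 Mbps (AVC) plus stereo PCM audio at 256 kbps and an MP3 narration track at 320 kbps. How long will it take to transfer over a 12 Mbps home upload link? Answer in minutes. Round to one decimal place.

4.6 minutes

Audio total: 256 + 320 = 576 kbps = 0.576 Mbps.
Total bitrate: 3.836 Mbps.
File: 3.836 Mbps × 868 s = 3329.6 Mb.
At 12 Mbps: 3329.6 / 12 = 277.5 s ≈ 4.62 minutes.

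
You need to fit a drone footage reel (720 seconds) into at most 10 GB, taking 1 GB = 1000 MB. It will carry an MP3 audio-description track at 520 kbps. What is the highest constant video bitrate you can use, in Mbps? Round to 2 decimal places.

110.59 Mbps

Budget: 10 GB = 80000.0 Mb.
Total bitrate budget: 80000.0 Mb / 720 s = 111.111 Mbps.
Audio: 520 kbps = 0.520 Mbps.
Video: 111.111 − 0.520 = 110.591 Mbps.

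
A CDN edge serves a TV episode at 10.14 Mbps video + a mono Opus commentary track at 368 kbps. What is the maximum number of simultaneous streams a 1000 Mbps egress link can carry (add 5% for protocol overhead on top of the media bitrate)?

90

Audio: 368 kbps = 0.368 Mbps.
Per-viewer media rate: 10.508 Mbps.
On the wire with 5% overhead: 11.033 Mbps.
1000 Mbps = 1,000 Mbps; 1,000 / 11.033 = 90.63 → 90 viewers.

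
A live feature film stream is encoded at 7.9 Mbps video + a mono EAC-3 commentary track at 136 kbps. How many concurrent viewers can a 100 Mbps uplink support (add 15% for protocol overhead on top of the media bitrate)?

10

Audio: 136 kbps = 0.136 Mbps.
Per-viewer media rate: 8.036 Mbps.
On the wire with 15% overhead: 9.241 Mbps.
100 Mbps = 100.0 Mbps; 100.0 / 9.241 = 10.82 → 10 viewers.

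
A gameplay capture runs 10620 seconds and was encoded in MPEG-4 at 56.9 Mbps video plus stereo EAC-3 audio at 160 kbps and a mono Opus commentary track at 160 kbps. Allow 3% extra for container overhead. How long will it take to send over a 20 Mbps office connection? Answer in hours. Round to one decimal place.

Audio total: 160 + 160 = 320 kbps = 0.320 Mbps.
Total bitrate: 57.220 Mbps.
File: 57.220 Mbps × 10620 s = 607676.4 Mb.
With 3% container overhead: ×1.03. → 625906.7 Mb.
At 20 Mbps: 625906.7 / 20 = 31295.3 s ≈ 8.69 hours.

8.7 hours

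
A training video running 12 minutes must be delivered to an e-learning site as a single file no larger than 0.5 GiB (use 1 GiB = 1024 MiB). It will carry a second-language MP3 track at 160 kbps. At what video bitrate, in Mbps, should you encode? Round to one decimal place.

Budget: 0.5 GiB = 4295.0 Mb.
12 min = 720 s
Total bitrate budget: 4295.0 Mb / 720 s = 5.965 Mbps.
Audio: 160 kbps = 0.160 Mbps.
Video: 5.965 − 0.160 = 5.805 Mbps.

5.8 Mbps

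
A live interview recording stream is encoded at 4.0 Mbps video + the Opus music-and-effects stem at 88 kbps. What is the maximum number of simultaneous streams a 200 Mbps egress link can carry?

48

Audio: 88 kbps = 0.088 Mbps.
Per-viewer media rate: 4.088 Mbps.
200 Mbps = 200.0 Mbps; 200.0 / 4.088 = 48.92 → 48 viewers.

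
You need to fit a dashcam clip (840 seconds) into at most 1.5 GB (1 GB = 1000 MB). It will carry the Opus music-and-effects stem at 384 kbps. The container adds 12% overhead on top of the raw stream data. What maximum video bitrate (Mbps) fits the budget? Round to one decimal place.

Budget: 1.5 GB = 12000.0 Mb.
Stream payload after overhead: 12000.0 / 1.12 = 10714.3 Mb.
Total bitrate budget: 10714.3 Mb / 840 s = 12.755 Mbps.
Audio: 384 kbps = 0.384 Mbps.
Video: 12.755 − 0.384 = 12.371 Mbps.

12.4 Mbps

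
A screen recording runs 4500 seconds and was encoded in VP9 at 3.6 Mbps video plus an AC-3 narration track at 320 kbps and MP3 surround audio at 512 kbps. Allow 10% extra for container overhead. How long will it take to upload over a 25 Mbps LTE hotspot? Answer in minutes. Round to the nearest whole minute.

Audio total: 320 + 512 = 832 kbps = 0.832 Mbps.
Total bitrate: 4.432 Mbps.
File: 4.432 Mbps × 4500 s = 19944.0 Mb.
With 10% container overhead: ×1.10. → 21938.4 Mb.
At 25 Mbps: 21938.4 / 25 = 877.5 s ≈ 14.6 minutes.

15 minutes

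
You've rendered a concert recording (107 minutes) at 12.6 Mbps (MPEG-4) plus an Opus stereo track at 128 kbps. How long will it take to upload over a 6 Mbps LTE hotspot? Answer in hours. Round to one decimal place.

3.8 hours

107 min = 6420 s
Audio: 128 kbps = 0.128 Mbps.
Total bitrate: 12.728 Mbps.
File: 12.728 Mbps × 6420 s = 81713.8 Mb.
At 6 Mbps: 81713.8 / 6 = 13619.0 s ≈ 3.78 hours.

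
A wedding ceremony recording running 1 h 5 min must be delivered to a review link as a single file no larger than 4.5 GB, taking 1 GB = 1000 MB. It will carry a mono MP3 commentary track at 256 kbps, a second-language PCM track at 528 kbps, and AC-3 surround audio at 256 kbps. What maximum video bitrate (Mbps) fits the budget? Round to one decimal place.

8.2 Mbps

Budget: 4.5 GB = 36000.0 Mb.
1 h 5 min = 65 min = 3900 s
Total bitrate budget: 36000.0 Mb / 3900 s = 9.231 Mbps.
Audio total: 256 + 528 + 256 = 1040 kbps = 1.040 Mbps.
Video: 9.231 − 1.040 = 8.191 Mbps.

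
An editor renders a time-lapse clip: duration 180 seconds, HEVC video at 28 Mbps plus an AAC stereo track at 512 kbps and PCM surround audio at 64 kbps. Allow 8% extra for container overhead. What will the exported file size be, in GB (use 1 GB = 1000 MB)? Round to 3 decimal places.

0.694 GB

Audio total: 512 + 64 = 576 kbps = 0.576 Mbps.
Total bitrate: 28 + 0.576 = 28.576 Mbps.
Stream data: 28.576 Mbps × 180 s = 5143.7 Mb.
With 8% container overhead: ×1.08.
5,555 Mb ÷ 8 = 694.4 MB → 0.6944 GB.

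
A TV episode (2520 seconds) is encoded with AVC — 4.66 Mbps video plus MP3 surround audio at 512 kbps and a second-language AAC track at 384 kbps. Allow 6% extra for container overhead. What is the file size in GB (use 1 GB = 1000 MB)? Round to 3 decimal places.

1.855 GB

Audio total: 512 + 384 = 896 kbps = 0.896 Mbps.
Total bitrate: 4.66 + 0.896 = 5.556 Mbps.
Stream data: 5.556 Mbps × 2520 s = 14001.1 Mb.
With 6% container overhead: ×1.06.
14,841 Mb ÷ 8 = 1,855 MB → 1.855 GB.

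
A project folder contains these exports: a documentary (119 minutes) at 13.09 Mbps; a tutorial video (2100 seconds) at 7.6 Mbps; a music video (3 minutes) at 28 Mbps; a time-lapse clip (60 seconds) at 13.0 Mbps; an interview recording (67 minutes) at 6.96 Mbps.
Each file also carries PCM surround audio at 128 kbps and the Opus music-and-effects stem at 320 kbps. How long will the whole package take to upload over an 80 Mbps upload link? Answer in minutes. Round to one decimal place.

31.1 minutes

Audio total: 128 + 320 = 448 kbps = 0.448 Mbps.
documentary: 13.538 Mbps × 7140 s = 96661.3 Mb
tutorial video: 8.048 Mbps × 2100 s = 16900.8 Mb
music video: 28.448 Mbps × 180 s = 5120.6 Mb
time-lapse clip: 13.448 Mbps × 60 s = 806.9 Mb
interview recording: 7.408 Mbps × 4020 s = 29780.2 Mb
Total: 149269.8 Mb = 18658.7 MB.
At 80 Mbps: 149269.8 / 80 = 1866 s ≈ 31.1 minutes.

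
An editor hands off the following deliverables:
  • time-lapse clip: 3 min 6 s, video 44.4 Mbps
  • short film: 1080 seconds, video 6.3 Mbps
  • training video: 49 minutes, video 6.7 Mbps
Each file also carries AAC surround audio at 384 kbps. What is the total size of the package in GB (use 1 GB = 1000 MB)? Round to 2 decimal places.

Audio: 384 kbps = 0.384 Mbps.
time-lapse clip: 44.784 Mbps × 186 s = 8329.8 Mb
short film: 6.684 Mbps × 1080 s = 7218.7 Mb
training video: 7.084 Mbps × 2940 s = 20827.0 Mb
Total: 36375.5 Mb = 4546.9 MB.
= 4.547 GB.

4.55 GB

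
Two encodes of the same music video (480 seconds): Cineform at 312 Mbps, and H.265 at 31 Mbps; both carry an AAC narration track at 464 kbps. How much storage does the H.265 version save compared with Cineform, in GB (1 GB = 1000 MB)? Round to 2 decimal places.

16.86 GB

Audio: 464 kbps = 0.464 Mbps.
Cineform: 312.464 Mbps × 480 s = 149982.7 Mb = 18.748 GB.
H.265: 31.464 Mbps × 480 s = 15102.7 Mb = 1.888 GB.
Saving: 18.748 − 1.888 = 16.860 GB.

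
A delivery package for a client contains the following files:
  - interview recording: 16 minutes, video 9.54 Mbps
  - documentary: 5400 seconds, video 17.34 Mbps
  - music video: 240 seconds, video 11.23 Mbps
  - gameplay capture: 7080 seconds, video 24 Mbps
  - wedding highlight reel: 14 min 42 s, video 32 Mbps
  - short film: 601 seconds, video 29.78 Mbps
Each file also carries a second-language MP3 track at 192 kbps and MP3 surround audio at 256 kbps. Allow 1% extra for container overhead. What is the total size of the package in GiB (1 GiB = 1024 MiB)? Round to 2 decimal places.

Audio total: 192 + 256 = 448 kbps = 0.448 Mbps.
interview recording: 9.988 Mbps × 960 s × 1.01 = 9684.4 Mb
documentary: 17.788 Mbps × 5400 s × 1.01 = 97015.8 Mb
music video: 11.678 Mbps × 240 s × 1.01 = 2830.7 Mb
gameplay capture: 24.448 Mbps × 7080 s × 1.01 = 174822.8 Mb
wedding highlight reel: 32.448 Mbps × 882 s × 1.01 = 28905.3 Mb
short film: 30.228 Mbps × 601 s × 1.01 = 18348.7 Mb
Total: 331607.6 Mb = 41451.0 MB.
= 38.60 GiB.

38.60 GiB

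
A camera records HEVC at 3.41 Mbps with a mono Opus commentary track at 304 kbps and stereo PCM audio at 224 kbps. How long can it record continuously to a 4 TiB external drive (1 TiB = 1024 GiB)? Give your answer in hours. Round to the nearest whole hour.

2482 hours

Audio total: 304 + 224 = 528 kbps = 0.528 Mbps.
Total bitrate: 3.41 + 0.528 = 3.938 Mbps.
Capacity: 4 TiB = 35,184,372 Mb.
Recording time: 35,184,372 / 3.938 = 8,934,579 s ≈ 2,482 hours.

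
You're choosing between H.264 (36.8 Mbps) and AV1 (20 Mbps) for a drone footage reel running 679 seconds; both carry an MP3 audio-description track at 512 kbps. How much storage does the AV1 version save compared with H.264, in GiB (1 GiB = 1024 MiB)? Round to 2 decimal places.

Audio: 512 kbps = 0.512 Mbps.
H.264: 37.312 Mbps × 679 s = 25334.8 Mb = 2.949 GiB.
AV1: 20.512 Mbps × 679 s = 13927.6 Mb = 1.621 GiB.
Saving: 2.949 − 1.621 = 1.328 GiB.

1.33 GiB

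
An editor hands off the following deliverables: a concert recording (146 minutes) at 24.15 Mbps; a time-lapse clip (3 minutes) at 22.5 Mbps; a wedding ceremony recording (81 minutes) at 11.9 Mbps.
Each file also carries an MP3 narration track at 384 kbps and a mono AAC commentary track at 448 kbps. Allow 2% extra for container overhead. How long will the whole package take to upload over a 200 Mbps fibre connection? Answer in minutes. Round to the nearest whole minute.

24 minutes

Audio total: 384 + 448 = 832 kbps = 0.832 Mbps.
concert recording: 24.982 Mbps × 8760 s × 1.02 = 223219.2 Mb
time-lapse clip: 23.332 Mbps × 180 s × 1.02 = 4283.8 Mb
wedding ceremony recording: 12.732 Mbps × 4860 s × 1.02 = 63115.1 Mb
Total: 290618.0 Mb = 36327.2 MB.
At 200 Mbps: 290618.0 / 200 = 1453 s ≈ 24.2 minutes.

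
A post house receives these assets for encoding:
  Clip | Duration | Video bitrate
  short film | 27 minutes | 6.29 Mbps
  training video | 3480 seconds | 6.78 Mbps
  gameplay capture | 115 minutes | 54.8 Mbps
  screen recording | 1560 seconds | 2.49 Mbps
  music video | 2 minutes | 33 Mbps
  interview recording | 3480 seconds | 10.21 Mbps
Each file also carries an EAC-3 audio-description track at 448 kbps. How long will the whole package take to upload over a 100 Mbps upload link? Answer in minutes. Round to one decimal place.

Audio: 448 kbps = 0.448 Mbps.
short film: 6.738 Mbps × 1620 s = 10915.6 Mb
training video: 7.228 Mbps × 3480 s = 25153.4 Mb
gameplay capture: 55.248 Mbps × 6900 s = 381211.2 Mb
screen recording: 2.938 Mbps × 1560 s = 4583.3 Mb
music video: 33.448 Mbps × 120 s = 4013.8 Mb
interview recording: 10.658 Mbps × 3480 s = 37089.8 Mb
Total: 462967.1 Mb = 57870.9 MB.
At 100 Mbps: 462967.1 / 100 = 4630 s ≈ 77.2 minutes.

77.2 minutes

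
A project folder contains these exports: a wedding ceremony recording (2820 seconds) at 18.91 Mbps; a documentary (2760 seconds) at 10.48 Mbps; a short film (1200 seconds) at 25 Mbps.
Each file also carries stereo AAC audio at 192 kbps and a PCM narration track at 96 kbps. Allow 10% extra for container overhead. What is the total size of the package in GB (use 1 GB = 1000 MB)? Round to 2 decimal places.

15.70 GB

Audio total: 192 + 96 = 288 kbps = 0.288 Mbps.
wedding ceremony recording: 19.198 Mbps × 2820 s × 1.10 = 59552.2 Mb
documentary: 10.768 Mbps × 2760 s × 1.10 = 32691.6 Mb
short film: 25.288 Mbps × 1200 s × 1.10 = 33380.2 Mb
Total: 125624.0 Mb = 15703.0 MB.
= 15.70 GB.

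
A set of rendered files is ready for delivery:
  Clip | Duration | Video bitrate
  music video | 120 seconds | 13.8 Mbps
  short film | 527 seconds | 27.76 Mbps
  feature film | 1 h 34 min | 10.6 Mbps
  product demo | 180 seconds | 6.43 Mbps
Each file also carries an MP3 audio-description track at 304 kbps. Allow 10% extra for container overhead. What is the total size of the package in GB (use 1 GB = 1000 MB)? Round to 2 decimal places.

10.89 GB

Audio: 304 kbps = 0.304 Mbps.
music video: 14.104 Mbps × 120 s × 1.10 = 1861.7 Mb
short film: 28.064 Mbps × 527 s × 1.10 = 16268.7 Mb
feature film: 10.904 Mbps × 5640 s × 1.10 = 67648.4 Mb
product demo: 6.734 Mbps × 180 s × 1.10 = 1333.3 Mb
Total: 87112.2 Mb = 10889.0 MB.
= 10.89 GB.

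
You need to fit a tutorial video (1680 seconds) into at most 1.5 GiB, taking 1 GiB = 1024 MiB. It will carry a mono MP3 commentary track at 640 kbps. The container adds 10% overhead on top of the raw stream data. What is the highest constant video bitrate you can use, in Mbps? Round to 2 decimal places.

Budget: 1.5 GiB = 12884.9 Mb.
Stream payload after overhead: 12884.9 / 1.10 = 11713.5 Mb.
Total bitrate budget: 11713.5 Mb / 1680 s = 6.972 Mbps.
Audio: 640 kbps = 0.640 Mbps.
Video: 6.972 − 0.640 = 6.332 Mbps.

6.33 Mbps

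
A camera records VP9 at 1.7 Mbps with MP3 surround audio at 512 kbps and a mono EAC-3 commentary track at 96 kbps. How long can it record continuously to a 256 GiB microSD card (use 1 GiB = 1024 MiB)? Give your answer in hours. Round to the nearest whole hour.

265 hours

Audio total: 512 + 96 = 608 kbps = 0.608 Mbps.
Total bitrate: 1.7 + 0.608 = 2.308 Mbps.
Capacity: 256 GiB = 2,199,023 Mb.
Recording time: 2,199,023 / 2.308 = 952,783 s ≈ 265 hours.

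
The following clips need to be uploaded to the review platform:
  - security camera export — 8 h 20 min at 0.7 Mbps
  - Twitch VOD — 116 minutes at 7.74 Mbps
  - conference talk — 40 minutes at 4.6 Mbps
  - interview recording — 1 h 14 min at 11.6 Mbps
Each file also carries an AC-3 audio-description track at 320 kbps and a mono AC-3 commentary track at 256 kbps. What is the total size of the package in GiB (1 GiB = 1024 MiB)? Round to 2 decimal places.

18.93 GiB

Audio total: 320 + 256 = 576 kbps = 0.576 Mbps.
security camera export: 1.276 Mbps × 30000 s = 38280.0 Mb
Twitch VOD: 8.316 Mbps × 6960 s = 57879.4 Mb
conference talk: 5.176 Mbps × 2400 s = 12422.4 Mb
interview recording: 12.176 Mbps × 4440 s = 54061.4 Mb
Total: 162643.2 Mb = 20330.4 MB.
= 18.93 GiB.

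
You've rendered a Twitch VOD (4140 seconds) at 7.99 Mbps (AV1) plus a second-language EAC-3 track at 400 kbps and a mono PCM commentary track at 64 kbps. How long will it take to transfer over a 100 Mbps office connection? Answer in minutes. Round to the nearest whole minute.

Audio total: 400 + 64 = 464 kbps = 0.464 Mbps.
Total bitrate: 8.454 Mbps.
File: 8.454 Mbps × 4140 s = 34999.6 Mb.
At 100 Mbps: 34999.6 / 100 = 350.0 s ≈ 5.83 minutes.

6 minutes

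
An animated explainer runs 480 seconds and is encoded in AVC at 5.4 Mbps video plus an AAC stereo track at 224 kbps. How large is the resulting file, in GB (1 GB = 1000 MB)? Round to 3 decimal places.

Audio: 224 kbps = 0.224 Mbps.
Total bitrate: 5.4 + 0.224 = 5.624 Mbps.
Stream data: 5.624 Mbps × 480 s = 2699.5 Mb.
2,700 Mb ÷ 8 = 337.4 MB → 0.3374 GB.

0.337 GB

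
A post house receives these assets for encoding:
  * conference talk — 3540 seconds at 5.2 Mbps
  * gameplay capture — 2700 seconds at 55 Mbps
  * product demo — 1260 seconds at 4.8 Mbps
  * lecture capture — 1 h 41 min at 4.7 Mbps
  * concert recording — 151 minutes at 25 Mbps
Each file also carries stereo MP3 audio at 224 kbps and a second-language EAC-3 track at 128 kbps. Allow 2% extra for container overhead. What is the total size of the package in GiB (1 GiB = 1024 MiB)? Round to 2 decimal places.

51.76 GiB

Audio total: 224 + 128 = 352 kbps = 0.352 Mbps.
conference talk: 5.552 Mbps × 3540 s × 1.02 = 20047.2 Mb
gameplay capture: 55.352 Mbps × 2700 s × 1.02 = 152439.4 Mb
product demo: 5.152 Mbps × 1260 s × 1.02 = 6621.4 Mb
lecture capture: 5.052 Mbps × 6060 s × 1.02 = 31227.4 Mb
concert recording: 25.352 Mbps × 9060 s × 1.02 = 234282.9 Mb
Total: 444618.2 Mb = 55577.3 MB.
= 51.76 GiB.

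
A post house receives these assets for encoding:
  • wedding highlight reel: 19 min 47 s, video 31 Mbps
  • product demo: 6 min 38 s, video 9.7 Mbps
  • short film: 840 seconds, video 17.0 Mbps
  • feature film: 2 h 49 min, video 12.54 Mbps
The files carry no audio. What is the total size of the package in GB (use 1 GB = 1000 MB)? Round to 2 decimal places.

wedding highlight reel: 31.000 Mbps × 1187 s = 36797.0 Mb
product demo: 9.700 Mbps × 398 s = 3860.6 Mb
short film: 17.000 Mbps × 840 s = 14280.0 Mb
feature film: 12.540 Mbps × 10140 s = 127155.6 Mb
Total: 182093.2 Mb = 22761.7 MB.
= 22.76 GB.

22.76 GB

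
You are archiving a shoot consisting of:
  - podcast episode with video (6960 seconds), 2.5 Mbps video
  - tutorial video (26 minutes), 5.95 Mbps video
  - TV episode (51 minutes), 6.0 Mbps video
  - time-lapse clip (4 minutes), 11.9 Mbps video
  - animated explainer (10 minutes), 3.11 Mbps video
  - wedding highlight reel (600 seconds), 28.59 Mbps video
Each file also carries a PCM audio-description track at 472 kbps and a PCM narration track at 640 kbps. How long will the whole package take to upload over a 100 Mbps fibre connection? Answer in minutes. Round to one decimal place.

13.6 minutes

Audio total: 472 + 640 = 1112 kbps = 1.112 Mbps.
podcast episode with video: 3.612 Mbps × 6960 s = 25139.5 Mb
tutorial video: 7.062 Mbps × 1560 s = 11016.7 Mb
TV episode: 7.112 Mbps × 3060 s = 21762.7 Mb
time-lapse clip: 13.012 Mbps × 240 s = 3122.9 Mb
animated explainer: 4.222 Mbps × 600 s = 2533.2 Mb
wedding highlight reel: 29.702 Mbps × 600 s = 17821.2 Mb
Total: 81396.2 Mb = 10174.5 MB.
At 100 Mbps: 81396.2 / 100 = 814 s ≈ 13.6 minutes.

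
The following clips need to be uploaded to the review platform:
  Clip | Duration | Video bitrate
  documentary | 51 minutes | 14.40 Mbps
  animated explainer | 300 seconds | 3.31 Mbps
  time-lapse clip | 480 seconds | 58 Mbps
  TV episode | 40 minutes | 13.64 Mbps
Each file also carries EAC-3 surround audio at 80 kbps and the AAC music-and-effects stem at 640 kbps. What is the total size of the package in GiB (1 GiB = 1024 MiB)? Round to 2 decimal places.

12.82 GiB

Audio total: 80 + 640 = 720 kbps = 0.720 Mbps.
documentary: 15.120 Mbps × 3060 s = 46267.2 Mb
animated explainer: 4.030 Mbps × 300 s = 1209.0 Mb
time-lapse clip: 58.720 Mbps × 480 s = 28185.6 Mb
TV episode: 14.360 Mbps × 2400 s = 34464.0 Mb
Total: 110125.8 Mb = 13765.7 MB.
= 12.82 GiB.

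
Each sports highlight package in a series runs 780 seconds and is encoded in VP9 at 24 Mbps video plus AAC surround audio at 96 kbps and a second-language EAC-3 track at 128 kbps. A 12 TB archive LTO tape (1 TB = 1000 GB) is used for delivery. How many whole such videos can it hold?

5080

Audio total: 96 + 128 = 224 kbps = 0.224 Mbps.
Total bitrate: 24.224 Mbps.
Per item: 24.224 Mbps × 780 s = 18,895 Mb = 2,362 MB.
Capacity: 12 TB = 96,000,000 Mb; 5080.78 items → 5080 complete.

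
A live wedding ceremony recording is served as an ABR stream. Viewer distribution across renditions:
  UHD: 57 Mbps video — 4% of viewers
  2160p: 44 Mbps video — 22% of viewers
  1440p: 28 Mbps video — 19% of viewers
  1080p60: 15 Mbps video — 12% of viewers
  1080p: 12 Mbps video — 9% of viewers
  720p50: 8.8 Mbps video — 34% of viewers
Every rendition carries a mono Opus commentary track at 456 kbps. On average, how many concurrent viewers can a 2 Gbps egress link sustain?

84

Audio: 456 kbps = 0.456 Mbps.
Average per-viewer bitrate: 0.04×57.456 + 0.22×44.456 + 0.19×28.456 + 0.12×15.456 + 0.09×12.456 + 0.34×9.256 = 23.608 Mbps.
2 Gbps = 2,000 Mbps; 2,000 / 23.608 = 84.72 → 84.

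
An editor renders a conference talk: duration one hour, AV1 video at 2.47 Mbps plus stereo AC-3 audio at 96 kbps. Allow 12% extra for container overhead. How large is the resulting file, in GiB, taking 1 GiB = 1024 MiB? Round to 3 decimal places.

1.204 GiB

1 h = 3600 s
Audio: 96 kbps = 0.096 Mbps.
Total bitrate: 2.47 + 0.096 = 2.566 Mbps.
Stream data: 2.566 Mbps × 3600 s = 9237.6 Mb.
With 12% container overhead: ×1.12.
10,346 Mb = 1,293,264,000 bytes ÷ 1,073,741,824 = 1.204 GiB.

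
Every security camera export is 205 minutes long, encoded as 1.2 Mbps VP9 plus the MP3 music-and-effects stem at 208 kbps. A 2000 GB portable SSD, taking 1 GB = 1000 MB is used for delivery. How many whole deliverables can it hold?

923

205 min = 12300 s
Audio: 208 kbps = 0.208 Mbps.
Total bitrate: 1.408 Mbps.
Per item: 1.408 Mbps × 12300 s = 17,318 Mb = 2,165 MB.
Capacity: 2000 GB = 16,000,000 Mb; 923.87 items → 923 complete.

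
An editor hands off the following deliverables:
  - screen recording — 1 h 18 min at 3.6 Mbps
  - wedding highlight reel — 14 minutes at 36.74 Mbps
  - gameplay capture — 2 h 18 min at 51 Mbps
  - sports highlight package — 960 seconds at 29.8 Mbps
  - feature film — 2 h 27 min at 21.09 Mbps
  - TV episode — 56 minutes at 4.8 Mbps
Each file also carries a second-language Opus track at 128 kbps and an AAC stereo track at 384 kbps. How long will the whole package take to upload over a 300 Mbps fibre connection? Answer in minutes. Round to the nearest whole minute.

40 minutes

Audio total: 128 + 384 = 512 kbps = 0.512 Mbps.
screen recording: 4.112 Mbps × 4680 s = 19244.2 Mb
wedding highlight reel: 37.252 Mbps × 840 s = 31291.7 Mb
gameplay capture: 51.512 Mbps × 8280 s = 426519.4 Mb
sports highlight package: 30.312 Mbps × 960 s = 29099.5 Mb
feature film: 21.602 Mbps × 8820 s = 190529.6 Mb
TV episode: 5.312 Mbps × 3360 s = 17848.3 Mb
Total: 714532.7 Mb = 89316.6 MB.
At 300 Mbps: 714532.7 / 300 = 2382 s ≈ 39.7 minutes.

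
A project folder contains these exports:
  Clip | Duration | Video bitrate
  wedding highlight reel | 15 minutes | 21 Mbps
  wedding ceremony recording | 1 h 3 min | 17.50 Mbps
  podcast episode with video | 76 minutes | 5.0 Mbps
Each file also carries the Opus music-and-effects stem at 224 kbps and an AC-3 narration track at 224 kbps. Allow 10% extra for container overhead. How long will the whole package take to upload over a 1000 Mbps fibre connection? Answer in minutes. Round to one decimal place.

2.1 minutes

Audio total: 224 + 224 = 448 kbps = 0.448 Mbps.
wedding highlight reel: 21.448 Mbps × 900 s × 1.10 = 21233.5 Mb
wedding ceremony recording: 17.948 Mbps × 3780 s × 1.10 = 74627.8 Mb
podcast episode with video: 5.448 Mbps × 4560 s × 1.10 = 27327.2 Mb
Total: 123188.5 Mb = 15398.6 MB.
At 1000 Mbps: 123188.5 / 1000 = 123 s ≈ 2.05 minutes.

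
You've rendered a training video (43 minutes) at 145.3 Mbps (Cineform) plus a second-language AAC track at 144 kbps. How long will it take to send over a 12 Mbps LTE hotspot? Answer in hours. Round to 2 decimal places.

43 min = 2580 s
Audio: 144 kbps = 0.144 Mbps.
Total bitrate: 145.444 Mbps.
File: 145.444 Mbps × 2580 s = 375245.5 Mb.
At 12 Mbps: 375245.5 / 12 = 31270.5 s ≈ 8.69 hours.

8.69 hours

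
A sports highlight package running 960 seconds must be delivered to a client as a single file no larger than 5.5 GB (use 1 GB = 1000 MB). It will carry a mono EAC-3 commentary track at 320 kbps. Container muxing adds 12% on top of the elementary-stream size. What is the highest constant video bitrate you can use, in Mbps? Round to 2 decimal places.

40.60 Mbps

Budget: 5.5 GB = 44000.0 Mb.
Stream payload after overhead: 44000.0 / 1.12 = 39285.7 Mb.
Total bitrate budget: 39285.7 Mb / 960 s = 40.923 Mbps.
Audio: 320 kbps = 0.320 Mbps.
Video: 40.923 − 0.320 = 40.603 Mbps.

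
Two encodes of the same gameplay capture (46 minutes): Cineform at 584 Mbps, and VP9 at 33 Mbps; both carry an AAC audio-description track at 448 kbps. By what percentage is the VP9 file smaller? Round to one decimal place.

46 min = 2760 s
Audio: 448 kbps = 0.448 Mbps.
Cineform: 584.448 Mbps × 2760 s = 1613076.5 Mb = 201.635 GB.
VP9: 33.448 Mbps × 2760 s = 92316.5 Mb = 11.540 GB.
Reduction: (1 − 11.540/201.635) × 100 = 94.28%.

94.3%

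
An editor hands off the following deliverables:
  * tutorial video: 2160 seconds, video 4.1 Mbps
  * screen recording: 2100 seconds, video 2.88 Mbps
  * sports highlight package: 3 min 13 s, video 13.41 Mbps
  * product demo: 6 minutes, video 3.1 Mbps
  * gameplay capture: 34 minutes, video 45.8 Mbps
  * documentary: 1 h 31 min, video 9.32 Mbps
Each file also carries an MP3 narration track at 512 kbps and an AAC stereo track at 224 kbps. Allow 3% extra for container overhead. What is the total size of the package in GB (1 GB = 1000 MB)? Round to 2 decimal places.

22.14 GB

Audio total: 512 + 224 = 736 kbps = 0.736 Mbps.
tutorial video: 4.836 Mbps × 2160 s × 1.03 = 10759.1 Mb
screen recording: 3.616 Mbps × 2100 s × 1.03 = 7821.4 Mb
sports highlight package: 14.146 Mbps × 193 s × 1.03 = 2812.1 Mb
product demo: 3.836 Mbps × 360 s × 1.03 = 1422.4 Mb
gameplay capture: 46.536 Mbps × 2040 s × 1.03 = 97781.4 Mb
documentary: 10.056 Mbps × 5460 s × 1.03 = 56552.9 Mb
Total: 177149.4 Mb = 22143.7 MB.
= 22.14 GB.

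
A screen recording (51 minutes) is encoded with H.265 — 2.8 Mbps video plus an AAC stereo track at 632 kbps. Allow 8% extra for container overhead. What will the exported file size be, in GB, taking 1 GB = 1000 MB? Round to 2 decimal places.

51 min = 3060 s
Audio: 632 kbps = 0.632 Mbps.
Total bitrate: 2.8 + 0.632 = 3.432 Mbps.
Stream data: 3.432 Mbps × 3060 s = 10501.9 Mb.
With 8% container overhead: ×1.08.
11,342 Mb ÷ 8 = 1,418 MB → 1.418 GB.

1.42 GB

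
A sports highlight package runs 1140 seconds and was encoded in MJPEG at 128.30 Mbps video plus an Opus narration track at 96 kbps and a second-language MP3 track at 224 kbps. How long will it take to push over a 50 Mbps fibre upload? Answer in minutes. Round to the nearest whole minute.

Audio total: 96 + 224 = 320 kbps = 0.320 Mbps.
Total bitrate: 128.620 Mbps.
File: 128.620 Mbps × 1140 s = 146626.8 Mb.
At 50 Mbps: 146626.8 / 50 = 2932.5 s ≈ 48.9 minutes.

49 minutes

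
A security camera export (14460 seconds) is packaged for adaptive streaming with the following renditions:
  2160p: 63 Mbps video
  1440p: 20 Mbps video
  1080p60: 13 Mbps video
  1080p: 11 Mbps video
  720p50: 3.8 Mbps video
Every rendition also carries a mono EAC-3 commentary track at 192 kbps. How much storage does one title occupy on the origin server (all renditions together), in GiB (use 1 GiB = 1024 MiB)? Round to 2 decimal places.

188.13 GiB

Audio: 192 kbps = 0.192 Mbps.
Sum of rendition bitrates: (63+0.192) + (20+0.192) + (13+0.192) + (11+0.192) + (3.8+0.192) = 111.760 Mbps.
× 14460 s = 1,616,050 Mb = 202,006 MB = 188.1 GiB.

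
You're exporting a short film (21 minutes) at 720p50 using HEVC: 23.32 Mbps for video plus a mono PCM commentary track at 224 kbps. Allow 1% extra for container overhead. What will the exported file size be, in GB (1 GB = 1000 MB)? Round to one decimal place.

21 min = 1260 s
Audio: 224 kbps = 0.224 Mbps.
Total bitrate: 23.32 + 0.224 = 23.544 Mbps.
Stream data: 23.544 Mbps × 1260 s = 29665.4 Mb.
With 1% container overhead: ×1.01.
29,962 Mb ÷ 8 = 3,745 MB → 3.745 GB.

3.7 GB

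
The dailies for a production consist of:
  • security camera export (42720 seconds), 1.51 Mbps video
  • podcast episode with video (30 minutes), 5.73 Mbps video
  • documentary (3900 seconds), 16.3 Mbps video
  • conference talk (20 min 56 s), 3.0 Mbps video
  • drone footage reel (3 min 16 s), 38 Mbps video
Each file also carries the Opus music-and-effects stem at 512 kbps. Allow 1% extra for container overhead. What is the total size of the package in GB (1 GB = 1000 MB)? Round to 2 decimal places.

22.11 GB

Audio: 512 kbps = 0.512 Mbps.
security camera export: 2.022 Mbps × 42720 s × 1.01 = 87243.6 Mb
podcast episode with video: 6.242 Mbps × 1800 s × 1.01 = 11348.0 Mb
documentary: 16.812 Mbps × 3900 s × 1.01 = 66222.5 Mb
conference talk: 3.512 Mbps × 1256 s × 1.01 = 4455.2 Mb
drone footage reel: 38.512 Mbps × 196 s × 1.01 = 7623.8 Mb
Total: 176893.1 Mb = 22111.6 MB.
= 22.11 GB.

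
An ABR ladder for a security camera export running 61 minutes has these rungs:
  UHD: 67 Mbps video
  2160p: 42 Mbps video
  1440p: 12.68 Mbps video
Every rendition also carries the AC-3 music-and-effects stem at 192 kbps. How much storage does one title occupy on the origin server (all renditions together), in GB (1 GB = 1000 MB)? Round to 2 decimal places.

61 min = 3660 s
Audio: 192 kbps = 0.192 Mbps.
Sum of rendition bitrates: (67+0.192) + (42+0.192) + (12.68+0.192) = 122.256 Mbps.
× 3660 s = 447,457 Mb = 55,932 MB = 55.93 GB.

55.93 GB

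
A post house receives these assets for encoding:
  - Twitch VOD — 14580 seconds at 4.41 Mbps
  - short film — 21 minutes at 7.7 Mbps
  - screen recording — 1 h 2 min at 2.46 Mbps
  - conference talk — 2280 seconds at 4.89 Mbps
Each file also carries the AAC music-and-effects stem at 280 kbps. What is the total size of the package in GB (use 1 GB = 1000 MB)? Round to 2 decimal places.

Audio: 280 kbps = 0.280 Mbps.
Twitch VOD: 4.690 Mbps × 14580 s = 68380.2 Mb
short film: 7.980 Mbps × 1260 s = 10054.8 Mb
screen recording: 2.740 Mbps × 3720 s = 10192.8 Mb
conference talk: 5.170 Mbps × 2280 s = 11787.6 Mb
Total: 100415.4 Mb = 12551.9 MB.
= 12.55 GB.

12.55 GB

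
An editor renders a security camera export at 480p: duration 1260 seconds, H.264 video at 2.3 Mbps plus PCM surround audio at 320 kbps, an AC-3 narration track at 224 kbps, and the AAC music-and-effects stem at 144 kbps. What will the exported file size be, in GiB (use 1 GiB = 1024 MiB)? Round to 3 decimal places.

0.438 GiB

Audio total: 320 + 224 + 144 = 688 kbps = 0.688 Mbps.
Total bitrate: 2.3 + 0.688 = 2.988 Mbps.
Stream data: 2.988 Mbps × 1260 s = 3764.9 Mb.
3,765 Mb = 470,610,000 bytes ÷ 1,073,741,824 = 0.4383 GiB.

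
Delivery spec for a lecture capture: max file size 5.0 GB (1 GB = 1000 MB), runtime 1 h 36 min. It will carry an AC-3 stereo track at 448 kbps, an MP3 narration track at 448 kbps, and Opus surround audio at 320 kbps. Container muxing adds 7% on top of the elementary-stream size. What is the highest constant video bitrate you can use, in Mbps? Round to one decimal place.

Budget: 5.0 GB = 40000.0 Mb.
Stream payload after overhead: 40000.0 / 1.07 = 37383.2 Mb.
1 h 36 min = 96 min = 5760 s
Total bitrate budget: 37383.2 Mb / 5760 s = 6.490 Mbps.
Audio total: 448 + 448 + 320 = 1216 kbps = 1.216 Mbps.
Video: 6.490 − 1.216 = 5.274 Mbps.

5.3 Mbps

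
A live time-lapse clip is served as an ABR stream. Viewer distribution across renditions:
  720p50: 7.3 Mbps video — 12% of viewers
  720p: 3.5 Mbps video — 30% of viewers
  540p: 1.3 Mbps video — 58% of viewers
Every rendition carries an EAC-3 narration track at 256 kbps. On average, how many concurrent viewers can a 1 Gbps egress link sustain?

340

Audio: 256 kbps = 0.256 Mbps.
Average per-viewer bitrate: 0.12×7.556 + 0.30×3.756 + 0.58×1.556 = 2.936 Mbps.
1 Gbps = 1,000 Mbps; 1,000 / 2.936 = 340.60 → 340.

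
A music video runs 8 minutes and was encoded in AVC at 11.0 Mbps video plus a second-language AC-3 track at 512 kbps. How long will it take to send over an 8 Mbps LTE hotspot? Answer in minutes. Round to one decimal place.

11.5 minutes

8 min = 480 s
Audio: 512 kbps = 0.512 Mbps.
Total bitrate: 11.512 Mbps.
File: 11.512 Mbps × 480 s = 5525.8 Mb.
At 8 Mbps: 5525.8 / 8 = 690.7 s ≈ 11.5 minutes.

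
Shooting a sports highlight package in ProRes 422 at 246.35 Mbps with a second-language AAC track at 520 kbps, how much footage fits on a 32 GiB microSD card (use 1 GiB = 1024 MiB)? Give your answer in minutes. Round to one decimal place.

Audio: 520 kbps = 0.520 Mbps.
Total bitrate: 246.35 + 0.520 = 246.870 Mbps.
Capacity: 32 GiB = 274,878 Mb.
Recording time: 274,878 / 246.870 = 1,113 s ≈ 18.6 minutes.

18.6 minutes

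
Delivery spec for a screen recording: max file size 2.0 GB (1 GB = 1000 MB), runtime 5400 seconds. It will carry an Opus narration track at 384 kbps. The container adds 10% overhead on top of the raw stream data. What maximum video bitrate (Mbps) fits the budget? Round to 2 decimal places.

Budget: 2.0 GB = 16000.0 Mb.
Stream payload after overhead: 16000.0 / 1.10 = 14545.5 Mb.
Total bitrate budget: 14545.5 Mb / 5400 s = 2.694 Mbps.
Audio: 384 kbps = 0.384 Mbps.
Video: 2.694 − 0.384 = 2.310 Mbps.

2.31 Mbps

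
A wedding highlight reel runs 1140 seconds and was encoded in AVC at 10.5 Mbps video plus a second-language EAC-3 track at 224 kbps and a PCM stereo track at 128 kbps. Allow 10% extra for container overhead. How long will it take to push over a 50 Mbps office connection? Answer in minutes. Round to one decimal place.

Audio total: 224 + 128 = 352 kbps = 0.352 Mbps.
Total bitrate: 10.852 Mbps.
File: 10.852 Mbps × 1140 s = 12371.3 Mb.
With 10% container overhead: ×1.10. → 13608.4 Mb.
At 50 Mbps: 13608.4 / 50 = 272.2 s ≈ 4.54 minutes.

4.5 minutes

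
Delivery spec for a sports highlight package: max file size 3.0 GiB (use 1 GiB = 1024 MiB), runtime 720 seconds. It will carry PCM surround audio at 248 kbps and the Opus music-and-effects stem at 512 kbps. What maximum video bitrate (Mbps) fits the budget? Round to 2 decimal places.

Budget: 3.0 GiB = 25769.8 Mb.
Total bitrate budget: 25769.8 Mb / 720 s = 35.791 Mbps.
Audio total: 248 + 512 = 760 kbps = 0.760 Mbps.
Video: 35.791 − 0.760 = 35.031 Mbps.

35.03 Mbps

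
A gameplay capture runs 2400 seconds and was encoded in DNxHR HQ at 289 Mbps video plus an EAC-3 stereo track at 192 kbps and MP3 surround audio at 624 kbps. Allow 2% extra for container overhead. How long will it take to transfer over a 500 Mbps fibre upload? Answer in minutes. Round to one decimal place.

23.6 minutes

Audio total: 192 + 624 = 816 kbps = 0.816 Mbps.
Total bitrate: 289.816 Mbps.
File: 289.816 Mbps × 2400 s = 695558.4 Mb.
With 2% container overhead: ×1.02. → 709469.6 Mb.
At 500 Mbps: 709469.6 / 500 = 1418.9 s ≈ 23.6 minutes.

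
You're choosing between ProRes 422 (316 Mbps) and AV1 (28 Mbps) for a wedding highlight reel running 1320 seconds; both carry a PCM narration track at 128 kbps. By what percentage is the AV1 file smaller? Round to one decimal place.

91.1%

Audio: 128 kbps = 0.128 Mbps.
ProRes 422: 316.128 Mbps × 1320 s = 417289.0 Mb = 52.161 GB.
AV1: 28.128 Mbps × 1320 s = 37129.0 Mb = 4.641 GB.
Reduction: (1 − 4.641/52.161) × 100 = 91.10%.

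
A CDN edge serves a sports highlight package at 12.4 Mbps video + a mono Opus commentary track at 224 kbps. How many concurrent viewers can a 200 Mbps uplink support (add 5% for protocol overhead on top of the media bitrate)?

15

Audio: 224 kbps = 0.224 Mbps.
Per-viewer media rate: 12.624 Mbps.
On the wire with 5% overhead: 13.255 Mbps.
200 Mbps = 200.0 Mbps; 200.0 / 13.255 = 15.09 → 15 viewers.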